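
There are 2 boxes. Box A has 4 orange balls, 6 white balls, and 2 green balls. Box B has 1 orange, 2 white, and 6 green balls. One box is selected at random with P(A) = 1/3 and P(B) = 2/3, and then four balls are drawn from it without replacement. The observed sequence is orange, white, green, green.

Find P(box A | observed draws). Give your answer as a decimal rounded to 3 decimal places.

0.092

The likelihood of the observed sequence under each hypothesis: P(data | box A) = (4/12)(6/11)(2/10)(1/9) = 0.0040404; P(data | box B) = (1/9)(2/8)(6/7)(5/6) = 0.019841.
Multiplying each by its prior: 1/3 · 0.0040404 = 0.0013468, 2/3 · 0.019841 = 0.013228; these sum to 0.014574.
Therefore the posterior P(box A | data) = (0.0013468) / (0.014574) = 0.092409.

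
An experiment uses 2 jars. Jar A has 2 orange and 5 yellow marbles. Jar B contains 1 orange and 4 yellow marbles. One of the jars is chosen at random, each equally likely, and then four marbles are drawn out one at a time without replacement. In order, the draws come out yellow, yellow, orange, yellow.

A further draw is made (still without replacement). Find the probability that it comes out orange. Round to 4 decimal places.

Under each hypothesis, the probability of the observed sequence is: P(data | jar A) = (5/7)(4/6)(2/5)(3/4) = 1/7; P(data | jar B) = (4/5)(3/4)(1/3)(2/2) = 1/5.
Weighting by the prior gives 1/2 · 1/7 = 1/14, 1/2 · 1/5 = 1/10; summing to 6/35.
Dividing through by the total gives posterior P(jar A | data) = 5/12, P(jar B | data) = 7/12.
Averaging over the posterior, P(orange next | data) = (1/3)(5/12) + (0)(7/12) = 5/36.

0.1389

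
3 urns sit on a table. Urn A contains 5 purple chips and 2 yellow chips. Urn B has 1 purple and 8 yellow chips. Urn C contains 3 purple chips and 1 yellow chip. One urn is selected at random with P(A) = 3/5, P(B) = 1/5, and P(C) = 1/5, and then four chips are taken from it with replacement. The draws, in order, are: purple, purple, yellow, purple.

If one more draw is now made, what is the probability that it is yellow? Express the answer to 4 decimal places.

Under each hypothesis, the probability of the observed sequence is: P(data | urn A) = (5/7)(5/7)(2/7)(5/7) = 0.10412; P(data | urn B) = (1/9)(1/9)(8/9)(1/9) = 0.0012193; P(data | urn C) = (3/4)(3/4)(1/4)(3/4) = 0.10547.
Weighting by the prior gives 3/5 · 0.10412 = 0.062474, 1/5 · 0.0012193 = 0.00024387, 1/5 · 0.10547 = 0.021094; these sum to 0.083812.
Normalising, the posterior is P(urn A | data) = 0.74541, P(urn B | data) = 0.0029097, P(urn C | data) = 0.25168.
Averaging over the posterior, P(yellow next | data) = (2/7)(0.74541) + (8/9)(0.0029097) + (1/4)(0.25168) = 0.27848.

0.2785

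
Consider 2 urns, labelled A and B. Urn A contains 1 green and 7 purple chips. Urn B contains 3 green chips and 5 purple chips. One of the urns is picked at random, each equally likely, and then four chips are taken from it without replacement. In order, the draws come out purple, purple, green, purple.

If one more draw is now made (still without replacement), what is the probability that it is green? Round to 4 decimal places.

0.2308

Under each hypothesis, the probability of the observed sequence is: P(data | urn A) = (7/8)(6/7)(1/6)(5/5) = 1/8; P(data | urn B) = (5/8)(4/7)(3/6)(3/5) = 3/28.
Multiplying each by its prior: 1/2 · 1/8 = 1/16, 1/2 · 3/28 = 3/56; summing to 13/112.
The posterior is then P(urn A | data) = 7/13, P(urn B | data) = 6/13.
So P(green next | data) = Σ P(green next | H) P(H | data) = (0)(7/13) + (1/2)(6/13) = 3/13.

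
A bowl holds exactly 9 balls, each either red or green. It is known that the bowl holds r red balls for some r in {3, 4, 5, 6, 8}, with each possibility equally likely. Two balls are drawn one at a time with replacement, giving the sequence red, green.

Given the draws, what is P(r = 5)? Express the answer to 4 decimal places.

0.2381

Under each hypothesis, the probability of the observed sequence is: P(data | r = 3) = (3/9)(6/9) = 2/9; P(data | r = 4) = (4/9)(5/9) = 20/81; P(data | r = 5) = (5/9)(4/9) = 20/81; P(data | r = 6) = (6/9)(3/9) = 2/9; P(data | r = 8) = (8/9)(1/9) = 8/81.
The prior-weighted likelihoods are 1/5 · 2/9 = 2/45, 1/5 · 20/81 = 4/81, 1/5 · 20/81 = 4/81, 1/5 · 2/9 = 2/45, 1/5 · 8/81 = 8/405; these sum to 28/135.
By Bayes' rule, P(r = 5 | data) = (4/81) / (28/135) = 5/21.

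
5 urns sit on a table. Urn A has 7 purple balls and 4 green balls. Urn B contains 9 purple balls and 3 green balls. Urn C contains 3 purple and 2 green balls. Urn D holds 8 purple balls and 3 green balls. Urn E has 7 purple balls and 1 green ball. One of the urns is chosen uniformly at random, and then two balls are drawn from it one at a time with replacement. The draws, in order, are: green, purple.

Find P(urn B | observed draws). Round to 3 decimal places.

For each hypothesis, P(data | H) works out to: P(data | urn A) = (4/11)(7/11) = 0.2314; P(data | urn B) = (3/12)(9/12) = 0.1875; P(data | urn C) = (2/5)(3/5) = 0.24; P(data | urn D) = (3/11)(8/11) = 0.19835; P(data | urn E) = (1/8)(7/8) = 0.10938.
Multiplying each by its prior: 1/5 · 0.2314 = 0.046281, 1/5 · 0.1875 = 0.0375, 1/5 · 0.24 = 0.048, 1/5 · 0.19835 = 0.039669, 1/5 · 0.10938 = 0.021875; summing to 0.19333.
So P(urn B | data) = (0.0375) / (0.19333) = 0.19397.

0.194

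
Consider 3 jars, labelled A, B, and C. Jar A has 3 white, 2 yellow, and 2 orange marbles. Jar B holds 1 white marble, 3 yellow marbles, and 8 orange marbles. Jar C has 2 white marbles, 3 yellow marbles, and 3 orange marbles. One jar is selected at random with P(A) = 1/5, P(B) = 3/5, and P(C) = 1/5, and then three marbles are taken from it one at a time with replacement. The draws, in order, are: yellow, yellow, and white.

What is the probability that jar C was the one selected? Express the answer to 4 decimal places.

0.4099

For each hypothesis, P(data | H) works out to: P(data | jar A) = (2/7)(2/7)(3/7) = 0.034985; P(data | jar B) = (3/12)(3/12)(1/12) = 0.0052083; P(data | jar C) = (3/8)(3/8)(2/8) = 0.035156.
The prior-weighted likelihoods are 1/5 · 0.034985 = 0.0069971, 3/5 · 0.0052083 = 0.003125, 1/5 · 0.035156 = 0.0070313; these sum to 0.017153.
Therefore the posterior P(jar C | data) = (0.0070313) / (0.017153) = 0.40991.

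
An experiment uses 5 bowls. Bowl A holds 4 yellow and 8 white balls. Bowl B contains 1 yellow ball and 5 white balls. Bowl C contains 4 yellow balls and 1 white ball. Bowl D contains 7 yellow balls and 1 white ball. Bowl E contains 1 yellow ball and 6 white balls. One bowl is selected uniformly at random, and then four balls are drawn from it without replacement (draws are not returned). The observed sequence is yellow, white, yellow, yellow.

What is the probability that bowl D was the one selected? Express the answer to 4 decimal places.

0.3664

Under each hypothesis, the probability of the observed sequence is: P(data | bowl A) = (4/12)(8/11)(3/10)(2/9) = 0.016162; P(data | bowl B) = (1/6)(5/5)(0/4) = 0; P(data | bowl C) = (4/5)(1/4)(3/3)(2/2) = 0.2; P(data | bowl D) = (7/8)(1/7)(6/6)(5/5) = 0.125; P(data | bowl E) = (1/7)(6/6)(0/5) = 0.
Multiplying each by its prior: 1/5 · 0.016162 = 0.0032323, 1/5 · 0 = 0, 1/5 · 0.2 = 0.04, 1/5 · 0.125 = 0.025, 1/5 · 0 = 0; summing to 0.068232.
By Bayes' rule, P(bowl D | data) = (0.025) / (0.068232) = 0.3664.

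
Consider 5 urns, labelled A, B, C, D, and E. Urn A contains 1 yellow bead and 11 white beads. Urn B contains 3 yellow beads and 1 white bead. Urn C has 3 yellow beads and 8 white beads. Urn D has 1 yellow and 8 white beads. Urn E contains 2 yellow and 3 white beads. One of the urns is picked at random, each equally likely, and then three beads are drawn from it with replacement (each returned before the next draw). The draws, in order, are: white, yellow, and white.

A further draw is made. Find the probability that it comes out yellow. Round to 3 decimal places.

For each hypothesis, P(data | H) works out to: P(data | urn A) = (11/12)(1/12)(11/12) = 0.070023; P(data | urn B) = (1/4)(3/4)(1/4) = 0.046875; P(data | urn C) = (8/11)(3/11)(8/11) = 0.14425; P(data | urn D) = (8/9)(1/9)(8/9) = 0.087791; P(data | urn E) = (3/5)(2/5)(3/5) = 0.144.
The prior-weighted likelihoods are 1/5 · 0.070023 = 0.014005, 1/5 · 0.046875 = 0.009375, 1/5 · 0.14425 = 0.02885, 1/5 · 0.087791 = 0.017558, 1/5 · 0.144 = 0.0288; summing to 0.098588.
Normalising, the posterior is P(urn A | data) = 0.14205, P(urn B | data) = 0.095092, P(urn C | data) = 0.29264, P(urn D | data) = 0.1781, P(urn E | data) = 0.29212.
So P(yellow next | data) = Σ P(yellow next | H) P(H | data) = (1/12)(0.14205) + (3/4)(0.095092) + (3/11)(0.29264) + (1/9)(0.1781) + (2/5)(0.29212) = 0.2996.

0.300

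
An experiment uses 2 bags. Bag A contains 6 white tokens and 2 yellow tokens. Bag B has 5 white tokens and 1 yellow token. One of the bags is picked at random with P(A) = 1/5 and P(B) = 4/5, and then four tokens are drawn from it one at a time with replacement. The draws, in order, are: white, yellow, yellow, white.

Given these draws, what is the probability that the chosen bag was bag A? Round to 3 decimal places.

The likelihood of the observed sequence under each hypothesis: P(data | bag A) = (6/8)(2/8)(2/8)(6/8) = 0.035156; P(data | bag B) = (5/6)(1/6)(1/6)(5/6) = 0.01929.
Weighting by the prior gives 1/5 · 0.035156 = 0.0070313, 4/5 · 0.01929 = 0.015432; with total 0.022463.
Therefore the posterior P(bag A | data) = (0.0070313) / (0.022463) = 0.31301.

0.313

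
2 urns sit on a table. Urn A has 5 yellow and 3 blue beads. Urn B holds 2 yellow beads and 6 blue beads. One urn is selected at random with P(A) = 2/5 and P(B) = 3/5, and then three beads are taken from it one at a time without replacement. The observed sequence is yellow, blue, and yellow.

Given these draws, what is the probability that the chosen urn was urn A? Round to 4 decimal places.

Compute the likelihood of the observed sequence for each case: P(data | urn A) = (5/8)(3/7)(4/6) = 5/28; P(data | urn B) = (2/8)(6/7)(1/6) = 1/28.
Multiplying each by its prior: 2/5 · 5/28 = 1/14, 3/5 · 1/28 = 3/140; these sum to 13/140.
Therefore the posterior P(urn A | data) = (1/14) / (13/140) = 10/13.

0.7692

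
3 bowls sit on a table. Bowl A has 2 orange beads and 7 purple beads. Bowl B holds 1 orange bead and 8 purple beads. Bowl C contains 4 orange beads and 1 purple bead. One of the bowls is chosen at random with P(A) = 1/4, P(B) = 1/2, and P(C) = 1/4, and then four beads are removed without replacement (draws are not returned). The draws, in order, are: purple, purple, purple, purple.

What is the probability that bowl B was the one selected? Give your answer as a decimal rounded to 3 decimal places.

Compute the likelihood of the observed sequence for each case: P(data | bowl A) = (7/9)(6/8)(5/7)(4/6) = 5/18; P(data | bowl B) = (8/9)(7/8)(6/7)(5/6) = 5/9; P(data | bowl C) = (1/5)(0/4) = 0.
Weighting by the prior gives 1/4 · 5/18 = 5/72, 1/2 · 5/9 = 5/18, 1/4 · 0 = 0; these sum to 25/72.
Therefore the posterior P(bowl B | data) = (5/18) / (25/72) = 4/5.

0.800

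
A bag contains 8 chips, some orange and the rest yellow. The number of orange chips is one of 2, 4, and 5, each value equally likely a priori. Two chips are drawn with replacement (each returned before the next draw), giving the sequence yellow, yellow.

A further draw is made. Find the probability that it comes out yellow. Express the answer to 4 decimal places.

Under each hypothesis, the probability of the observed sequence is: P(data | r = 2) = (6/8)(6/8) = 9/16; P(data | r = 4) = (4/8)(4/8) = 1/4; P(data | r = 5) = (3/8)(3/8) = 9/64.
Weighting by the prior gives 1/3 · 9/16 = 3/16, 1/3 · 1/4 = 1/12, 1/3 · 9/64 = 3/64; with total 61/192.
Normalising, the posterior is P(r = 2 | data) = 36/61, P(r = 4 | data) = 16/61, P(r = 5 | data) = 9/61.
Averaging over the posterior, P(yellow next | data) = (3/4)(36/61) + (1/2)(16/61) + (3/8)(9/61) = 307/488.

0.6291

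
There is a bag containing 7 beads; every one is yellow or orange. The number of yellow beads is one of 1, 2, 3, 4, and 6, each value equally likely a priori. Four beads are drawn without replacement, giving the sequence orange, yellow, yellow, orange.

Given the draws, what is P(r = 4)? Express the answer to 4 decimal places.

0.3913

Under each hypothesis, the probability of the observed sequence is: P(data | r = 1) = (6/7)(1/6)(0/5) = 0; P(data | r = 2) = (5/7)(2/6)(1/5)(4/4) = 1/21; P(data | r = 3) = (4/7)(3/6)(2/5)(3/4) = 3/35; P(data | r = 4) = (3/7)(4/6)(3/5)(2/4) = 3/35; P(data | r = 6) = (1/7)(6/6)(5/5)(0/4) = 0.
Weighting by the prior gives 1/5 · 0 = 0, 1/5 · 1/21 = 1/105, 1/5 · 3/35 = 3/175, 1/5 · 3/35 = 3/175, 1/5 · 0 = 0; these sum to 23/525.
So P(r = 4 | data) = (3/175) / (23/525) = 9/23.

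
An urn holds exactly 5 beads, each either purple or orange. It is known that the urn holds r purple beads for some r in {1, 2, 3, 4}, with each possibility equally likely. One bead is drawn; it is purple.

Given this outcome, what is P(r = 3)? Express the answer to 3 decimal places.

0.300

The likelihood of this draw under each hypothesis: P(data | r = 1) = (1/5) = 1/5; P(data | r = 2) = (2/5) = 2/5; P(data | r = 3) = (3/5) = 3/5; P(data | r = 4) = (4/5) = 4/5.
Multiplying each by its prior: 1/4 · 1/5 = 1/20, 1/4 · 2/5 = 1/10, 1/4 · 3/5 = 3/20, 1/4 · 4/5 = 1/5; summing to 1/2.
Hence P(r = 3 | data) = (3/20) / (1/2) = 3/10.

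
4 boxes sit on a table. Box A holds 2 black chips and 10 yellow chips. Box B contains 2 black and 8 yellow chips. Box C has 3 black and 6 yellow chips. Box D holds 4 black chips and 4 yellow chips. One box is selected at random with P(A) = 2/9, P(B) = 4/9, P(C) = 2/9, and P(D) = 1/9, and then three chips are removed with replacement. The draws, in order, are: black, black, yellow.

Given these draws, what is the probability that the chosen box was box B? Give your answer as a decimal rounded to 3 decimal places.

The likelihood of the observed sequence under each hypothesis: P(data | box A) = (2/12)(2/12)(10/12) = 0.023148; P(data | box B) = (2/10)(2/10)(8/10) = 0.032; P(data | box C) = (3/9)(3/9)(6/9) = 0.074074; P(data | box D) = (4/8)(4/8)(4/8) = 0.125.
The prior-weighted likelihoods are 2/9 · 0.023148 = 0.005144, 4/9 · 0.032 = 0.014222, 2/9 · 0.074074 = 0.016461, 1/9 · 0.125 = 0.013889; with total 0.049716.
By Bayes' rule, P(box B | data) = (0.014222) / (0.049716) = 0.28607.

0.286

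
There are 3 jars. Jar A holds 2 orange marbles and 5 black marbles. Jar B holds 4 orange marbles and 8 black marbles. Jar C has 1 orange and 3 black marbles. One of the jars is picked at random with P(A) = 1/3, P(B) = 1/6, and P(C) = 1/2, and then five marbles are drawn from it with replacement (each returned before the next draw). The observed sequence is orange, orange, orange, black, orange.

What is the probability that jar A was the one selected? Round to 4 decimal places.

The likelihood of the observed sequence under each hypothesis: P(data | jar A) = (2/7)(2/7)(2/7)(5/7)(2/7) = 0.0047599; P(data | jar B) = (4/12)(4/12)(4/12)(8/12)(4/12) = 0.0082305; P(data | jar C) = (1/4)(1/4)(1/4)(3/4)(1/4) = 0.0029297.
Weighting by the prior gives 1/3 · 0.0047599 = 0.0015866, 1/6 · 0.0082305 = 0.0013717, 1/2 · 0.0029297 = 0.0014648; these sum to 0.0044232.
So P(jar A | data) = (0.0015866) / (0.0044232) = 0.35871.

0.3587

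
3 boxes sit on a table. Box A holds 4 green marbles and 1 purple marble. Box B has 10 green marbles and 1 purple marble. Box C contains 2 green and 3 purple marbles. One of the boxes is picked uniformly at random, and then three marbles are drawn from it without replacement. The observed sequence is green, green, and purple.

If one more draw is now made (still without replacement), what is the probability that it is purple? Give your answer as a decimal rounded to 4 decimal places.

0.2558

Under each hypothesis, the probability of the observed sequence is: P(data | box A) = (4/5)(3/4)(1/3) = 1/5; P(data | box B) = (10/11)(9/10)(1/9) = 1/11; P(data | box C) = (2/5)(1/4)(3/3) = 1/10.
Multiplying each by its prior: 1/3 · 1/5 = 1/15, 1/3 · 1/11 = 1/33, 1/3 · 1/10 = 1/30; these sum to 43/330.
The posterior is then P(box A | data) = 22/43, P(box B | data) = 10/43, P(box C | data) = 11/43.
Averaging over the posterior, P(purple next | data) = (0)(22/43) + (0)(10/43) + (1)(11/43) = 11/43.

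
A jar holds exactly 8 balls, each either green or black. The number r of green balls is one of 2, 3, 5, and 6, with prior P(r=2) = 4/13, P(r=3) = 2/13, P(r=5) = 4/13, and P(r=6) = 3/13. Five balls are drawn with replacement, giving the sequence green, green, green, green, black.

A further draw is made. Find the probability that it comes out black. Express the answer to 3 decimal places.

0.337

Under each hypothesis, the probability of the observed sequence is: P(data | r = 2) = (2/8)(2/8)(2/8)(2/8)(6/8) = 0.0029297; P(data | r = 3) = (3/8)(3/8)(3/8)(3/8)(5/8) = 0.01236; P(data | r = 5) = (5/8)(5/8)(5/8)(5/8)(3/8) = 0.05722; P(data | r = 6) = (6/8)(6/8)(6/8)(6/8)(2/8) = 0.079102.
Weighting by the prior gives 4/13 · 0.0029297 = 0.00090144, 2/13 · 0.01236 = 0.0019015, 4/13 · 0.05722 = 0.017606, 3/13 · 0.079102 = 0.018254; these sum to 0.038663.
Normalising, the posterior is P(r = 2 | data) = 0.023315, P(r = 3 | data) = 0.04918, P(r = 5 | data) = 0.45537, P(r = 6 | data) = 0.47213.
The predictive probability is P(black next | data) = (3/4)(0.023315) + (5/8)(0.04918) + (3/8)(0.45537) + (1/4)(0.47213) = 0.33702.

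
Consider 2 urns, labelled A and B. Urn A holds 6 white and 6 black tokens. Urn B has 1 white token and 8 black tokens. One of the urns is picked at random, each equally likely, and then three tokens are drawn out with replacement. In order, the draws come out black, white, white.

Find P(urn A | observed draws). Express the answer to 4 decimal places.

The likelihood of the observed sequence under each hypothesis: P(data | urn A) = (6/12)(6/12)(6/12) = 0.125; P(data | urn B) = (8/9)(1/9)(1/9) = 0.010974.
The prior-weighted likelihoods are 1/2 · 0.125 = 0.0625, 1/2 · 0.010974 = 0.005487; summing to 0.067987.
Therefore the posterior P(urn A | data) = (0.0625) / (0.067987) = 0.91929.

0.9193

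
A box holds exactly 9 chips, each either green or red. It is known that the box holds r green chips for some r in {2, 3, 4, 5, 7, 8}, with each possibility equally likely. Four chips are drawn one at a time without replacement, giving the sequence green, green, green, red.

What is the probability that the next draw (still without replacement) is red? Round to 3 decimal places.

0.313

The likelihood of the observed sequence under each hypothesis: P(data | r = 2) = (2/9)(1/8)(0/7) = 0; P(data | r = 3) = (3/9)(2/8)(1/7)(6/6) = 1/84; P(data | r = 4) = (4/9)(3/8)(2/7)(5/6) = 5/126; P(data | r = 5) = (5/9)(4/8)(3/7)(4/6) = 5/63; P(data | r = 7) = (7/9)(6/8)(5/7)(2/6) = 5/36; P(data | r = 8) = (8/9)(7/8)(6/7)(1/6) = 1/9.
Weighting by the prior gives 1/6 · 0 = 0, 1/6 · 1/84 = 1/504, 1/6 · 5/126 = 5/756, 1/6 · 5/63 = 5/378, 1/6 · 5/36 = 5/216, 1/6 · 1/9 = 1/54; with total 4/63.
Dividing through by the total gives posterior P(r = 2 | data) = 0, P(r = 3 | data) = 1/32, P(r = 4 | data) = 5/48, P(r = 5 | data) = 5/24, P(r = 7 | data) = 35/96, P(r = 8 | data) = 7/24.
The predictive probability is P(red next | data) = (1)(1/32) + (4/5)(5/48) + (3/5)(5/24) + (1/5)(35/96) + (0)(7/24) = 5/16.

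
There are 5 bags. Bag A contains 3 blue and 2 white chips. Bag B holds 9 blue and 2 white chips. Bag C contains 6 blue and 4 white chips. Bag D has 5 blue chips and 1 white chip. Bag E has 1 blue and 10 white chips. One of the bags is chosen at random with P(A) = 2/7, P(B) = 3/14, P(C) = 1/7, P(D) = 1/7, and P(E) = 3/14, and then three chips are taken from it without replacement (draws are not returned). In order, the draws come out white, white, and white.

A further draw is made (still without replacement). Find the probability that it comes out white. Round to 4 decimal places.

0.8533

The likelihood of the observed sequence under each hypothesis: P(data | bag A) = (2/5)(1/4)(0/3) = 0; P(data | bag B) = (2/11)(1/10)(0/9) = 0; P(data | bag C) = (4/10)(3/9)(2/8) = 1/30; P(data | bag D) = (1/6)(0/5) = 0; P(data | bag E) = (10/11)(9/10)(8/9) = 8/11.
The prior-weighted likelihoods are 2/7 · 0 = 0, 3/14 · 0 = 0, 1/7 · 1/30 = 1/210, 1/7 · 0 = 0, 3/14 · 8/11 = 12/77; summing to 53/330.
Normalising, the posterior is P(bag A | data) = 0, P(bag B | data) = 0, P(bag C | data) = 0.02965, P(bag D | data) = 0, P(bag E | data) = 0.97035.
So P(white next | data) = Σ P(white next | H) P(H | data) = (1/7)(0.02965) + (7/8)(0.97035) = 0.85329.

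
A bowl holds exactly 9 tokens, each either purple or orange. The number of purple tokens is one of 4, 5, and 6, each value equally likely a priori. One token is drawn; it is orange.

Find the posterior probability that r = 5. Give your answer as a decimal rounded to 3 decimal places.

0.333

For each hypothesis, P(data | H) works out to: P(data | r = 4) = (5/9) = 5/9; P(data | r = 5) = (4/9) = 4/9; P(data | r = 6) = (3/9) = 1/3.
The prior-weighted likelihoods are 1/3 · 5/9 = 5/27, 1/3 · 4/9 = 4/27, 1/3 · 1/3 = 1/9; summing to 4/9.
Hence P(r = 5 | data) = (4/27) / (4/9) = 1/3.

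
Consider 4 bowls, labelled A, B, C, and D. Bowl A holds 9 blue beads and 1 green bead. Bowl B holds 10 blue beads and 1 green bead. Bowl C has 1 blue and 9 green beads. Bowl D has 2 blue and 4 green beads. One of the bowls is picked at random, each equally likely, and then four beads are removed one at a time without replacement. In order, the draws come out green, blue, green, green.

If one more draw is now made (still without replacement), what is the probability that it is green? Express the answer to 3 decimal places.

Compute the likelihood of the observed sequence for each case: P(data | bowl A) = (1/10)(9/9)(0/8) = 0; P(data | bowl B) = (1/11)(10/10)(0/9) = 0; P(data | bowl C) = (9/10)(1/9)(8/8)(7/7) = 1/10; P(data | bowl D) = (4/6)(2/5)(3/4)(2/3) = 2/15.
The prior-weighted likelihoods are 1/4 · 0 = 0, 1/4 · 0 = 0, 1/4 · 1/10 = 1/40, 1/4 · 2/15 = 1/30; these sum to 7/120.
The posterior is then P(bowl A | data) = 0, P(bowl B | data) = 0, P(bowl C | data) = 3/7, P(bowl D | data) = 4/7.
The predictive probability is P(green next | data) = (1)(3/7) + (1/2)(4/7) = 5/7.

0.714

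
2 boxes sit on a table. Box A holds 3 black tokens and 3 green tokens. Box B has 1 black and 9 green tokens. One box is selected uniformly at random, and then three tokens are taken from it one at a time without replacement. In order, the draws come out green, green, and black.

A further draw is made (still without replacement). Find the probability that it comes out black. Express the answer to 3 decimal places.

0.400

Compute the likelihood of the observed sequence for each case: P(data | box A) = (3/6)(2/5)(3/4) = 3/20; P(data | box B) = (9/10)(8/9)(1/8) = 1/10.
Weighting by the prior gives 1/2 · 3/20 = 3/40, 1/2 · 1/10 = 1/20; summing to 1/8.
Normalising, the posterior is P(box A | data) = 3/5, P(box B | data) = 2/5.
Averaging over the posterior, P(black next | data) = (2/3)(3/5) + (0)(2/5) = 2/5.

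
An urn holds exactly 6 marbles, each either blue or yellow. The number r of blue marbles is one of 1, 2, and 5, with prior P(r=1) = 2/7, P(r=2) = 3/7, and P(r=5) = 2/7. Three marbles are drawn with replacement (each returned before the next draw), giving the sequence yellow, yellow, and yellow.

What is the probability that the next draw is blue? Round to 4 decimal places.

0.2417

For each hypothesis, P(data | H) works out to: P(data | r = 1) = (5/6)(5/6)(5/6) = 125/216; P(data | r = 2) = (4/6)(4/6)(4/6) = 8/27; P(data | r = 5) = (1/6)(1/6)(1/6) = 1/216.
Weighting by the prior gives 2/7 · 125/216 = 125/756, 3/7 · 8/27 = 8/63, 2/7 · 1/216 = 1/756; these sum to 37/126.
Dividing through by the total gives posterior P(r = 1 | data) = 125/222, P(r = 2 | data) = 16/37, P(r = 5 | data) = 1/222.
Averaging over the posterior, P(blue next | data) = (1/6)(125/222) + (1/3)(16/37) + (5/6)(1/222) = 161/666.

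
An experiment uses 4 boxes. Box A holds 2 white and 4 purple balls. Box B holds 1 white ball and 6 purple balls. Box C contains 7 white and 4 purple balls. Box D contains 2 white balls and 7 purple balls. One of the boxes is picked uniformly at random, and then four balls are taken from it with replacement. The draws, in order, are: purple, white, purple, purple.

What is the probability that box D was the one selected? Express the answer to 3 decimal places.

For each hypothesis, P(data | H) works out to: P(data | box A) = (4/6)(2/6)(4/6)(4/6) = 0.098765; P(data | box B) = (6/7)(1/7)(6/7)(6/7) = 0.089963; P(data | box C) = (4/11)(7/11)(4/11)(4/11) = 0.030599; P(data | box D) = (7/9)(2/9)(7/9)(7/9) = 0.10456.
Multiplying each by its prior: 1/4 · 0.098765 = 0.024691, 1/4 · 0.089963 = 0.022491, 1/4 · 0.030599 = 0.0076498, 1/4 · 0.10456 = 0.026139; these sum to 0.080971.
By Bayes' rule, P(box D | data) = (0.026139) / (0.080971) = 0.32282.

0.323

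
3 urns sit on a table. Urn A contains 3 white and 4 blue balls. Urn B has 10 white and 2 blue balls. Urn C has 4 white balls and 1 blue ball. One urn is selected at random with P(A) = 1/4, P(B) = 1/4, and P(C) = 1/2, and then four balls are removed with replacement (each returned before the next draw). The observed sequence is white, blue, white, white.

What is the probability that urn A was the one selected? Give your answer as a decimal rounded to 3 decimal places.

The likelihood of the observed sequence under each hypothesis: P(data | urn A) = (3/7)(4/7)(3/7)(3/7) = 0.044981; P(data | urn B) = (10/12)(2/12)(10/12)(10/12) = 0.096451; P(data | urn C) = (4/5)(1/5)(4/5)(4/5) = 0.1024.
Multiplying each by its prior: 1/4 · 0.044981 = 0.011245, 1/4 · 0.096451 = 0.024113, 1/2 · 0.1024 = 0.0512; these sum to 0.086558.
By Bayes' rule, P(urn A | data) = (0.011245) / (0.086558) = 0.12992.

0.130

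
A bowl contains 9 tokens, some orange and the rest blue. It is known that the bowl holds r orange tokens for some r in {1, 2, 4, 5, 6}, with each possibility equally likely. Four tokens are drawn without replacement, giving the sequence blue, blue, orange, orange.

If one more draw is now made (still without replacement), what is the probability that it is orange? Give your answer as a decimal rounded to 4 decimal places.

Compute the likelihood of the observed sequence for each case: P(data | r = 1) = (8/9)(7/8)(1/7)(0/6) = 0; P(data | r = 2) = (7/9)(6/8)(2/7)(1/6) = 1/36; P(data | r = 4) = (5/9)(4/8)(4/7)(3/6) = 5/63; P(data | r = 5) = (4/9)(3/8)(5/7)(4/6) = 5/63; P(data | r = 6) = (3/9)(2/8)(6/7)(5/6) = 5/84.
Multiplying each by its prior: 1/5 · 0 = 0, 1/5 · 1/36 = 1/180, 1/5 · 5/63 = 1/63, 1/5 · 5/63 = 1/63, 1/5 · 5/84 = 1/84; these sum to 31/630.
Dividing through by the total gives posterior P(r = 1 | data) = 0, P(r = 2 | data) = 7/62, P(r = 4 | data) = 10/31, P(r = 5 | data) = 10/31, P(r = 6 | data) = 15/62.
The predictive probability is P(orange next | data) = (0)(7/62) + (2/5)(10/31) + (3/5)(10/31) + (4/5)(15/62) = 16/31.

0.5161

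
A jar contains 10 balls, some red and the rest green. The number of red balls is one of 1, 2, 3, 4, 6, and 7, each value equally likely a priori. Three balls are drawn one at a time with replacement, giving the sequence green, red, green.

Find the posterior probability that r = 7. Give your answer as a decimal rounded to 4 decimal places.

Compute the likelihood of the observed sequence for each case: P(data | r = 1) = (9/10)(1/10)(9/10) = 0.081; P(data | r = 2) = (8/10)(2/10)(8/10) = 0.128; P(data | r = 3) = (7/10)(3/10)(7/10) = 0.147; P(data | r = 4) = (6/10)(4/10)(6/10) = 0.144; P(data | r = 6) = (4/10)(6/10)(4/10) = 0.096; P(data | r = 7) = (3/10)(7/10)(3/10) = 0.063.
Weighting by the prior gives 1/6 · 0.081 = 0.0135, 1/6 · 0.128 = 0.021333, 1/6 · 0.147 = 0.0245, 1/6 · 0.144 = 0.024, 1/6 · 0.096 = 0.016, 1/6 · 0.063 = 0.0105; with total 0.10983.
So P(r = 7 | data) = (0.0105) / (0.10983) = 0.095599.

0.0956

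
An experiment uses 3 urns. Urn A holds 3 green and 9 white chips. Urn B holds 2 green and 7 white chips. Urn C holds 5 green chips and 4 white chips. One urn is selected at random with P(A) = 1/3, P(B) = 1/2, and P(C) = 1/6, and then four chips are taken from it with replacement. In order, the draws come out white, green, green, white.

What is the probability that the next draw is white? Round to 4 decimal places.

Under each hypothesis, the probability of the observed sequence is: P(data | urn A) = (9/12)(3/12)(3/12)(9/12) = 0.035156; P(data | urn B) = (7/9)(2/9)(2/9)(7/9) = 0.029873; P(data | urn C) = (4/9)(5/9)(5/9)(4/9) = 0.060966.
The prior-weighted likelihoods are 1/3 · 0.035156 = 0.011719, 1/2 · 0.029873 = 0.014937, 1/6 · 0.060966 = 0.010161; these sum to 0.036817.
Normalising, the posterior is P(urn A | data) = 0.3183, P(urn B | data) = 0.40571, P(urn C | data) = 0.27599.
So P(white next | data) = Σ P(white next | H) P(H | data) = (3/4)(0.3183) + (7/9)(0.40571) + (4/9)(0.27599) = 0.67694.

0.6769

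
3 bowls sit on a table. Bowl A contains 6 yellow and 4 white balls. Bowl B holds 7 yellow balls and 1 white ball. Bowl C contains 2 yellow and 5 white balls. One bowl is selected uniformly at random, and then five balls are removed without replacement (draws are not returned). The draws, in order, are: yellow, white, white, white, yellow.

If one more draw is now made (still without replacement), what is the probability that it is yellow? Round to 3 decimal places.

For each hypothesis, P(data | H) works out to: P(data | bowl A) = (6/10)(4/9)(3/8)(2/7)(5/6) = 1/42; P(data | bowl B) = (7/8)(1/7)(0/6) = 0; P(data | bowl C) = (2/7)(5/6)(4/5)(3/4)(1/3) = 1/21.
Weighting by the prior gives 1/3 · 1/42 = 1/126, 1/3 · 0 = 0, 1/3 · 1/21 = 1/63; summing to 1/42.
The posterior is then P(bowl A | data) = 1/3, P(bowl B | data) = 0, P(bowl C | data) = 2/3.
So P(yellow next | data) = Σ P(yellow next | H) P(H | data) = (4/5)(1/3) + (0)(2/3) = 4/15.

0.267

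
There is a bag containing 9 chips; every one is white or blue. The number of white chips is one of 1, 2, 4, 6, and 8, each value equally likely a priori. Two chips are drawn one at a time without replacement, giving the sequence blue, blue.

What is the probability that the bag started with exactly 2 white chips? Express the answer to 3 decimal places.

For each hypothesis, P(data | H) works out to: P(data | r = 1) = (8/9)(7/8) = 7/9; P(data | r = 2) = (7/9)(6/8) = 7/12; P(data | r = 4) = (5/9)(4/8) = 5/18; P(data | r = 6) = (3/9)(2/8) = 1/12; P(data | r = 8) = (1/9)(0/8) = 0.
The prior-weighted likelihoods are 1/5 · 7/9 = 7/45, 1/5 · 7/12 = 7/60, 1/5 · 5/18 = 1/18, 1/5 · 1/12 = 1/60, 1/5 · 0 = 0; with total 31/90.
By Bayes' rule, P(r = 2 | data) = (7/60) / (31/90) = 21/62.

0.339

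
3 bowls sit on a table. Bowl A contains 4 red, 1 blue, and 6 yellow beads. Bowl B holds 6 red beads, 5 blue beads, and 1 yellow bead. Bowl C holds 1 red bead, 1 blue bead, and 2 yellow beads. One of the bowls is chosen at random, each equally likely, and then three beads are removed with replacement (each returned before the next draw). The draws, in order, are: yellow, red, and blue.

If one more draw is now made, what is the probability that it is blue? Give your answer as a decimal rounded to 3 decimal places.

0.250

The likelihood of the observed sequence under each hypothesis: P(data | bowl A) = (6/11)(4/11)(1/11) = 0.018032; P(data | bowl B) = (1/12)(6/12)(5/12) = 0.017361; P(data | bowl C) = (2/4)(1/4)(1/4) = 0.03125.
Multiplying each by its prior: 1/3 · 0.018032 = 0.0060105, 1/3 · 0.017361 = 0.005787, 1/3 · 0.03125 = 0.010417; summing to 0.022214.
Normalising, the posterior is P(bowl A | data) = 0.27057, P(bowl B | data) = 0.26051, P(bowl C | data) = 0.46892.
Averaging over the posterior, P(blue next | data) = (1/11)(0.27057) + (5/12)(0.26051) + (1/4)(0.46892) = 0.25037.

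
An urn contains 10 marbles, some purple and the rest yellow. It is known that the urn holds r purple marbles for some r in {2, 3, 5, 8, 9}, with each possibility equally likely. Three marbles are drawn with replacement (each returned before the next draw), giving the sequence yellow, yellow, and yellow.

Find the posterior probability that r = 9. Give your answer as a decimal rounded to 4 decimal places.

Under each hypothesis, the probability of the observed sequence is: P(data | r = 2) = (8/10)(8/10)(8/10) = 0.512; P(data | r = 3) = (7/10)(7/10)(7/10) = 0.343; P(data | r = 5) = (5/10)(5/10)(5/10) = 0.125; P(data | r = 8) = (2/10)(2/10)(2/10) = 0.008; P(data | r = 9) = (1/10)(1/10)(1/10) = 0.001.
Multiplying each by its prior: 1/5 · 0.512 = 0.1024, 1/5 · 0.343 = 0.0686, 1/5 · 0.125 = 0.025, 1/5 · 0.008 = 0.0016, 1/5 · 0.001 = 0.0002; summing to 0.1978.
Therefore the posterior P(r = 9 | data) = (0.0002) / (0.1978) = 0.0010111.

0.0010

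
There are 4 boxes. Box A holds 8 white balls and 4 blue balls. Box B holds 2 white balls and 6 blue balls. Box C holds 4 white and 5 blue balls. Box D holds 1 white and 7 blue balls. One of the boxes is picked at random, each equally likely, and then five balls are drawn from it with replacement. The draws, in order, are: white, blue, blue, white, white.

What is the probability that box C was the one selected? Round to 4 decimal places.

For each hypothesis, P(data | H) works out to: P(data | box A) = (8/12)(4/12)(4/12)(8/12)(8/12) = 0.032922; P(data | box B) = (2/8)(6/8)(6/8)(2/8)(2/8) = 0.0087891; P(data | box C) = (4/9)(5/9)(5/9)(4/9)(4/9) = 0.027096; P(data | box D) = (1/8)(7/8)(7/8)(1/8)(1/8) = 0.0014954.
Weighting by the prior gives 1/4 · 0.032922 = 0.0082305, 1/4 · 0.0087891 = 0.0021973, 1/4 · 0.027096 = 0.006774, 1/4 · 0.0014954 = 0.00037384; these sum to 0.017576.
Hence P(box C | data) = (0.006774) / (0.017576) = 0.38542.

0.3854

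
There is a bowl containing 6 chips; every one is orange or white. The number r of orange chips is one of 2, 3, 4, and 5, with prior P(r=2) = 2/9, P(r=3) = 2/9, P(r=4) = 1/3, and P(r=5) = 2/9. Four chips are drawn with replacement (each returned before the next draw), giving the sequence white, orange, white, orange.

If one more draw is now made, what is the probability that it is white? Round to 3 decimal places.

0.449

Compute the likelihood of the observed sequence for each case: P(data | r = 2) = (4/6)(2/6)(4/6)(2/6) = 0.049383; P(data | r = 3) = (3/6)(3/6)(3/6)(3/6) = 0.0625; P(data | r = 4) = (2/6)(4/6)(2/6)(4/6) = 0.049383; P(data | r = 5) = (1/6)(5/6)(1/6)(5/6) = 0.01929.
Weighting by the prior gives 2/9 · 0.049383 = 0.010974, 2/9 · 0.0625 = 0.013889, 1/3 · 0.049383 = 0.016461, 2/9 · 0.01929 = 0.0042867; summing to 0.04561.
Dividing through by the total gives posterior P(r = 2 | data) = 0.2406, P(r = 3 | data) = 0.30451, P(r = 4 | data) = 0.3609, P(r = 5 | data) = 0.093985.
So P(white next | data) = Σ P(white next | H) P(H | data) = (2/3)(0.2406) + (1/2)(0.30451) + (1/3)(0.3609) + (1/6)(0.093985) = 0.44862.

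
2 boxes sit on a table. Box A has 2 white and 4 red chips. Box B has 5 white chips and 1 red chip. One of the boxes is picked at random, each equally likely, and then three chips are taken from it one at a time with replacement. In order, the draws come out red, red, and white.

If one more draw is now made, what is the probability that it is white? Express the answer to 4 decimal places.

0.4009

For each hypothesis, P(data | H) works out to: P(data | box A) = (4/6)(4/6)(2/6) = 4/27; P(data | box B) = (1/6)(1/6)(5/6) = 5/216.
The prior-weighted likelihoods are 1/2 · 4/27 = 2/27, 1/2 · 5/216 = 5/432; these sum to 37/432.
Dividing through by the total gives posterior P(box A | data) = 32/37, P(box B | data) = 5/37.
Averaging over the posterior, P(white next | data) = (1/3)(32/37) + (5/6)(5/37) = 89/222.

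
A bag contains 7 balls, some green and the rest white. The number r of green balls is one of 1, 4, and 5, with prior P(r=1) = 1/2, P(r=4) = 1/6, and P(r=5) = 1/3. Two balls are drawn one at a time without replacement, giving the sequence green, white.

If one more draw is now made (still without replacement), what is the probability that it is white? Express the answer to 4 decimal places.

0.5360

Under each hypothesis, the probability of the observed sequence is: P(data | r = 1) = (1/7)(6/6) = 1/7; P(data | r = 4) = (4/7)(3/6) = 2/7; P(data | r = 5) = (5/7)(2/6) = 5/21.
The prior-weighted likelihoods are 1/2 · 1/7 = 1/14, 1/6 · 2/7 = 1/21, 1/3 · 5/21 = 5/63; summing to 25/126.
Dividing through by the total gives posterior P(r = 1 | data) = 9/25, P(r = 4 | data) = 6/25, P(r = 5 | data) = 2/5.
Averaging over the posterior, P(white next | data) = (1)(9/25) + (2/5)(6/25) + (1/5)(2/5) = 67/125.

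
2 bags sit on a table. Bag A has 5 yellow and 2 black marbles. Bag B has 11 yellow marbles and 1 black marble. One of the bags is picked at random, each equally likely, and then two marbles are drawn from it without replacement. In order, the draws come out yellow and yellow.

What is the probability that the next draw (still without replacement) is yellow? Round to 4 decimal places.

0.7909

Compute the likelihood of the observed sequence for each case: P(data | bag A) = (5/7)(4/6) = 10/21; P(data | bag B) = (11/12)(10/11) = 5/6.
Multiplying each by its prior: 1/2 · 10/21 = 5/21, 1/2 · 5/6 = 5/12; these sum to 55/84.
Dividing through by the total gives posterior P(bag A | data) = 4/11, P(bag B | data) = 7/11.
The predictive probability is P(yellow next | data) = (3/5)(4/11) + (9/10)(7/11) = 87/110.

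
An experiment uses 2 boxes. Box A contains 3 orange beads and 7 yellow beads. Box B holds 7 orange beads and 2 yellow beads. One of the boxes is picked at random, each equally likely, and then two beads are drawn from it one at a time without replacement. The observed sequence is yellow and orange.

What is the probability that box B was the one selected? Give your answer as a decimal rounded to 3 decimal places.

Under each hypothesis, the probability of the observed sequence is: P(data | box A) = (7/10)(3/9) = 7/30; P(data | box B) = (2/9)(7/8) = 7/36.
The prior-weighted likelihoods are 1/2 · 7/30 = 7/60, 1/2 · 7/36 = 7/72; with total 77/360.
So P(box B | data) = (7/72) / (77/360) = 5/11.

0.455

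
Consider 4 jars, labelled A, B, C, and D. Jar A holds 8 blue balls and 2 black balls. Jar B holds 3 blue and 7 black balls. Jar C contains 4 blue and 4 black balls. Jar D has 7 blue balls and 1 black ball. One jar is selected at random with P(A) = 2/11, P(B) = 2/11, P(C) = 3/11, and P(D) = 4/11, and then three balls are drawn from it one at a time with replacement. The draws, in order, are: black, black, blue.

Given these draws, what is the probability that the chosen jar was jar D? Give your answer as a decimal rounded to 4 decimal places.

Under each hypothesis, the probability of the observed sequence is: P(data | jar A) = (2/10)(2/10)(8/10) = 0.032; P(data | jar B) = (7/10)(7/10)(3/10) = 0.147; P(data | jar C) = (4/8)(4/8)(4/8) = 0.125; P(data | jar D) = (1/8)(1/8)(7/8) = 0.013672.
Weighting by the prior gives 2/11 · 0.032 = 0.0058182, 2/11 · 0.147 = 0.026727, 3/11 · 0.125 = 0.034091, 4/11 · 0.013672 = 0.0049716; these sum to 0.071608.
Therefore the posterior P(jar D | data) = (0.0049716) / (0.071608) = 0.069428.

0.0694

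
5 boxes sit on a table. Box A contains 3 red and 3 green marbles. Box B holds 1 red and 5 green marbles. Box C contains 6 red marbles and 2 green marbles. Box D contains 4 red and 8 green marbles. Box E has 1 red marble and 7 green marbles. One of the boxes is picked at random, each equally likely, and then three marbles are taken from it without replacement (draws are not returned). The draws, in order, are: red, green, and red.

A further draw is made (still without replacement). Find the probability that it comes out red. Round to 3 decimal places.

0.521

For each hypothesis, P(data | H) works out to: P(data | box A) = (3/6)(3/5)(2/4) = 0.15; P(data | box B) = (1/6)(5/5)(0/4) = 0; P(data | box C) = (6/8)(2/7)(5/6) = 0.17857; P(data | box D) = (4/12)(8/11)(3/10) = 0.072727; P(data | box E) = (1/8)(7/7)(0/6) = 0.
Multiplying each by its prior: 1/5 · 0.15 = 0.03, 1/5 · 0 = 0, 1/5 · 0.17857 = 0.035714, 1/5 · 0.072727 = 0.014545, 1/5 · 0 = 0; with total 0.08026.
Normalising, the posterior is P(box A | data) = 0.37379, P(box B | data) = 0, P(box C | data) = 0.44498, P(box D | data) = 0.18123, P(box E | data) = 0.
Averaging over the posterior, P(red next | data) = (1/3)(0.37379) + (4/5)(0.44498) + (2/9)(0.18123) = 0.52086.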